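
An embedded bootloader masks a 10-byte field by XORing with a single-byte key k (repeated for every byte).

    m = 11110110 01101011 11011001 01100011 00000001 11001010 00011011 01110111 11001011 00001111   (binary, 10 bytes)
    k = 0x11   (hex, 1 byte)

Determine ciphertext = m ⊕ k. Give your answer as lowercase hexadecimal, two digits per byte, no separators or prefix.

The 1-byte key repeats, so the effective keystream is 11 11 11 11 11 11 11 11 11 11.
byte 0: 11110110 ⊕ 00010001 = 11100111
byte 1: 01101011 ⊕ 00010001 = 01111010
byte 2: 11011001 ⊕ 00010001 = 11001000
byte 3: 01100011 ⊕ 00010001 = 01110010
byte 4: 00000001 ⊕ 00010001 = 00010000
byte 5: 11001010 ⊕ 00010001 = 11011011
byte 6: 00011011 ⊕ 00010001 = 00001010
byte 7: 01110111 ⊕ 00010001 = 01100110
byte 8: 11001011 ⊕ 00010001 = 11011010
byte 9: 00001111 ⊕ 00010001 = 00011110

e77ac87210db0a66da1e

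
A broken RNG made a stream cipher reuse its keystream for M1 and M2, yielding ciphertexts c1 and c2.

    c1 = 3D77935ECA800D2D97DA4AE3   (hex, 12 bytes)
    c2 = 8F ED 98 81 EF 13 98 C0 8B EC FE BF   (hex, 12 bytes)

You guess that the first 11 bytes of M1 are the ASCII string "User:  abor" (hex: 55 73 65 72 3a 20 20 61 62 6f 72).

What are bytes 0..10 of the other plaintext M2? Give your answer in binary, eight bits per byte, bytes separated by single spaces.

First, c1 ⊕ c2 = (M1 ⊕ K) ⊕ (M2 ⊕ K) = M1 ⊕ M2, so the key drops out. Then M2 = (M1 ⊕ M2) ⊕ M1 over the first 11 bytes.
byte 0: (3d xor 8f) xor 55 = b2 xor 55 = e7
byte 1: (77 xor ed) xor 73 = 9a xor 73 = e9
byte 2: (93 xor 98) xor 65 = 0b xor 65 = 6e
byte 3: (5e xor 81) xor 72 = df xor 72 = ad
byte 4: (ca xor ef) xor 3a = 25 xor 3a = 1f
byte 5: (80 xor 13) xor 20 = 93 xor 20 = b3
byte 6: (0d xor 98) xor 20 = 95 xor 20 = b5
byte 7: (2d xor c0) xor 61 = ed xor 61 = 8c
byte 8: (97 xor 8b) xor 62 = 1c xor 62 = 7e
byte 9: (da xor ec) xor 6f = 36 xor 6f = 59
byte 10: (4a xor fe) xor 72 = b4 xor 72 = c6

11100111 11101001 01101110 10101101 00011111 10110011 10110101 10001100 01111110 01011001 11000110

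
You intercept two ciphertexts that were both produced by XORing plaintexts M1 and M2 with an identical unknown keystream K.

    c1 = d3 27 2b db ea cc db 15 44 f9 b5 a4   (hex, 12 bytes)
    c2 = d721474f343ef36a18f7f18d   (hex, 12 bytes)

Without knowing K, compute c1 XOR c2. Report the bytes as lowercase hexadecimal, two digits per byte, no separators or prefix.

04066c94def2287f5c0e4429

c1 ⊕ c2 = (M1 ⊕ K) ⊕ (M2 ⊕ K) = M1 ⊕ M2 — the shared key cancels under XOR.
11010011 xor 11010111 = 00000100
00100111 xor 00100001 = 00000110
00101011 xor 01000111 = 01101100
11011011 xor 01001111 = 10010100
11101010 xor 00110100 = 11011110
11001100 xor 00111110 = 11110010
11011011 xor 11110011 = 00101000
00010101 xor 01101010 = 01111111
01000100 xor 00011000 = 01011100
11111001 xor 11110111 = 00001110
10110101 xor 11110001 = 01000100
10100100 xor 10001101 = 00101001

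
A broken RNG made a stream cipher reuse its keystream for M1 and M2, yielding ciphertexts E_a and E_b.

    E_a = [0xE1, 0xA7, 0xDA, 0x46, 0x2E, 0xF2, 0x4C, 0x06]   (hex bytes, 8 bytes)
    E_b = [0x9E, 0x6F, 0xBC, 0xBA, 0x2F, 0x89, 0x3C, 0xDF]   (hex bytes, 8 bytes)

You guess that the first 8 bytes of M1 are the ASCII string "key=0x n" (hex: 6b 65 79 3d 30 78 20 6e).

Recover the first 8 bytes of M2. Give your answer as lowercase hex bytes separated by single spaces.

First, E_a ⊕ E_b = (M1 ⊕ K) ⊕ (M2 ⊕ K) = M1 ⊕ M2, so the key drops out. Then M2 = (M1 ⊕ M2) ⊕ M1 over the first 8 bytes.
byte 0: (e1 ⊕ 9e) ⊕ 6b = 7f ⊕ 6b = 14
byte 1: (a7 ⊕ 6f) ⊕ 65 = c8 ⊕ 65 = ad
byte 2: (da ⊕ bc) ⊕ 79 = 66 ⊕ 79 = 1f
byte 3: (46 ⊕ ba) ⊕ 3d = fc ⊕ 3d = c1
byte 4: (2e ⊕ 2f) ⊕ 30 = 01 ⊕ 30 = 31
byte 5: (f2 ⊕ 89) ⊕ 78 = 7b ⊕ 78 = 03
byte 6: (4c ⊕ 3c) ⊕ 20 = 70 ⊕ 20 = 50
byte 7: (06 ⊕ df) ⊕ 6e = d9 ⊕ 6e = b7

14 ad 1f c1 31 03 50 b7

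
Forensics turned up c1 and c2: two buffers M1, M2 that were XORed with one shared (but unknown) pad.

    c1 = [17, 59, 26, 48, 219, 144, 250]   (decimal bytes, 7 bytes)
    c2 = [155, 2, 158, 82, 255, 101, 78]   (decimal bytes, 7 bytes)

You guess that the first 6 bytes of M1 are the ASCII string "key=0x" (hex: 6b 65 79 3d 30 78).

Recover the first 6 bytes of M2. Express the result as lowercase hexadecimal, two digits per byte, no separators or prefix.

e15cfd5f148d

First, c1 ⊕ c2 = (M1 ⊕ K) ⊕ (M2 ⊕ K) = M1 ⊕ M2, so the key drops out. Then M2 = (M1 ⊕ M2) ⊕ M1 over the first 6 bytes.
byte 0: (11 XOR 9b) XOR 6b = 8a XOR 6b = e1
byte 1: (3b XOR 02) XOR 65 = 39 XOR 65 = 5c
byte 2: (1a XOR 9e) XOR 79 = 84 XOR 79 = fd
byte 3: (30 XOR 52) XOR 3d = 62 XOR 3d = 5f
byte 4: (db XOR ff) XOR 30 = 24 XOR 30 = 14
byte 5: (90 XOR 65) XOR 78 = f5 XOR 78 = 8d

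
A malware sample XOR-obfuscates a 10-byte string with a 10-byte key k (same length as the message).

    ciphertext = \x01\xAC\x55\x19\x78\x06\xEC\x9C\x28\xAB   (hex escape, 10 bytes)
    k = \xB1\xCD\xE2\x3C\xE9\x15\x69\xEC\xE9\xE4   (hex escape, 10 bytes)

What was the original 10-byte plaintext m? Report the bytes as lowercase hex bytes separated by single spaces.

01 xor b1 = b0
ac xor cd = 61
55 xor e2 = b7
19 xor 3c = 25
78 xor e9 = 91
06 xor 15 = 13
ec xor 69 = 85
9c xor ec = 70
28 xor e9 = c1
ab xor e4 = 4f

b0 61 b7 25 91 13 85 70 c1 4f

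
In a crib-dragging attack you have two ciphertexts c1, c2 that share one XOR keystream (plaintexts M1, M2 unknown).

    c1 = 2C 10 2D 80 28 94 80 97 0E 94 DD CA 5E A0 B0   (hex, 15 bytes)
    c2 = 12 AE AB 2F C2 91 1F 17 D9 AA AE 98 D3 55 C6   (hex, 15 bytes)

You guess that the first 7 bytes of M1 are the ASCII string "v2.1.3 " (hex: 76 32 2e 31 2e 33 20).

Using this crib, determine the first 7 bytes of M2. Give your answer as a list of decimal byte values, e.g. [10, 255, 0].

[72, 140, 168, 158, 196, 54, 191]

First, c1 ⊕ c2 = (M1 ⊕ K) ⊕ (M2 ⊕ K) = M1 ⊕ M2, so the key drops out. Then M2 = (M1 ⊕ M2) ⊕ M1 over the first 7 bytes.
byte 0: (2c xor 12) xor 76 = 3e xor 76 = 48
byte 1: (10 xor ae) xor 32 = be xor 32 = 8c
byte 2: (2d xor ab) xor 2e = 86 xor 2e = a8
byte 3: (80 xor 2f) xor 31 = af xor 31 = 9e
byte 4: (28 xor c2) xor 2e = ea xor 2e = c4
byte 5: (94 xor 91) xor 33 = 05 xor 33 = 36
byte 6: (80 xor 1f) xor 20 = 9f xor 20 = bf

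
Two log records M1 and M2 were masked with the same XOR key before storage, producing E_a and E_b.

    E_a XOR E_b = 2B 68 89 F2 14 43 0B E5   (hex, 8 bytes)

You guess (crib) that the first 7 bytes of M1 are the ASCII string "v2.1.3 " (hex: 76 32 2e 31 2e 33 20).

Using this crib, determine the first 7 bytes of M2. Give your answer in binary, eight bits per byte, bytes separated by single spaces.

01011101 01011010 10100111 11000011 00111010 01110000 00101011

Since E_a ⊕ E_b = M1 ⊕ M2, XORing with the guessed M1 bytes yields the corresponding M2 bytes: M2 = (E_a ⊕ E_b) ⊕ M1.
byte 0: 2b xor 76 = 5d
byte 1: 68 xor 32 = 5a
byte 2: 89 xor 2e = a7
byte 3: f2 xor 31 = c3
byte 4: 14 xor 2e = 3a
byte 5: 43 xor 33 = 70
byte 6: 0b xor 20 = 2b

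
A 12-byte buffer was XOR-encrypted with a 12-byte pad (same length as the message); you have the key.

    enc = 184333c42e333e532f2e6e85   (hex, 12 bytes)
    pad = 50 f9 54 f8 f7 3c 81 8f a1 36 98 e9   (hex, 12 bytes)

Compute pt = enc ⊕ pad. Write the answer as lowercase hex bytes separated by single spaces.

48 ba 67 3c d9 0f bf dc 8e 18 f6 6c

XOR is its own inverse, so applying the key byte-wise gives the result directly.
byte 0: 18 XOR 50 = 48
byte 1: 43 XOR f9 = ba
byte 2: 33 XOR 54 = 67
byte 3: c4 XOR f8 = 3c
byte 4: 2e XOR f7 = d9
byte 5: 33 XOR 3c = 0f
byte 6: 3e XOR 81 = bf
byte 7: 53 XOR 8f = dc
byte 8: 2f XOR a1 = 8e
byte 9: 2e XOR 36 = 18
byte 10: 6e XOR 98 = f6
byte 11: 85 XOR e9 = 6c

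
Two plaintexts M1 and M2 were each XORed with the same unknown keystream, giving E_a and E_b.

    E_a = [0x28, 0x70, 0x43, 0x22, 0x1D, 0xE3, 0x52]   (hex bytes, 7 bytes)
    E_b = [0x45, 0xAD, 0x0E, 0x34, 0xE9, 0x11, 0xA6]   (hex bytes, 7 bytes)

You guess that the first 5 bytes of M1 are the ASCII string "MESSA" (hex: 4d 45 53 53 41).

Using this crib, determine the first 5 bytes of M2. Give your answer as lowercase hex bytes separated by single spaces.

First, E_a ⊕ E_b = (M1 ⊕ K) ⊕ (M2 ⊕ K) = M1 ⊕ M2, so the key drops out. Then M2 = (M1 ⊕ M2) ⊕ M1 over the first 5 bytes.
byte 0: (28 xor 45) xor 4d = 6d xor 4d = 20
byte 1: (70 xor ad) xor 45 = dd xor 45 = 98
byte 2: (43 xor 0e) xor 53 = 4d xor 53 = 1e
byte 3: (22 xor 34) xor 53 = 16 xor 53 = 45
byte 4: (1d xor e9) xor 41 = f4 xor 41 = b5

20 98 1e 45 b5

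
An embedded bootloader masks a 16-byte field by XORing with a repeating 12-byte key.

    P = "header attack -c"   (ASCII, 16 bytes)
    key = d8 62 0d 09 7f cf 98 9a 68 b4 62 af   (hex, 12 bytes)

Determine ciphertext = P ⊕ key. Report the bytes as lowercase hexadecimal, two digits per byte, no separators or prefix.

The 12-byte key repeats, so the effective keystream is d8 62 0d 09 7f cf 98 9a 68 b4 62 af d8 62 0d 09.
byte 0: 01101000 ⊕ 11011000 = 10110000
byte 1: 01100101 ⊕ 01100010 = 00000111
byte 2: 01100001 ⊕ 00001101 = 01101100
byte 3: 01100100 ⊕ 00001001 = 01101101
byte 4: 01100101 ⊕ 01111111 = 00011010
byte 5: 01110010 ⊕ 11001111 = 10111101
byte 6: 00100000 ⊕ 10011000 = 10111000
byte 7: 01100001 ⊕ 10011010 = 11111011
byte 8: 01110100 ⊕ 01101000 = 00011100
byte 9: 01110100 ⊕ 10110100 = 11000000
byte 10: 01100001 ⊕ 01100010 = 00000011
byte 11: 01100011 ⊕ 10101111 = 11001100
byte 12: 01101011 ⊕ 11011000 = 10110011
byte 13: 00100000 ⊕ 01100010 = 01000010
byte 14: 00101101 ⊕ 00001101 = 00100000
byte 15: 01100011 ⊕ 00001001 = 01101010

b0076c6d1abdb8fb1cc003ccb342206a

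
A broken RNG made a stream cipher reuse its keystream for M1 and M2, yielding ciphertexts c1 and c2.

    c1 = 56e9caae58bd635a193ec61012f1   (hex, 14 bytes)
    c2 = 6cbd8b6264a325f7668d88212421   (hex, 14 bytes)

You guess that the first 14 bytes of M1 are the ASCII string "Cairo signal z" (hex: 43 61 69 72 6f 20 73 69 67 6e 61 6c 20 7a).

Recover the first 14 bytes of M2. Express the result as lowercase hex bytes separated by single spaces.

79 35 28 be 53 3e 35 c4 18 dd 2f 5d 16 aa

First, c1 ⊕ c2 = (M1 ⊕ K) ⊕ (M2 ⊕ K) = M1 ⊕ M2, so the key drops out. Then M2 = (M1 ⊕ M2) ⊕ M1 over the first 14 bytes.
byte 0: (56 xor 6c) xor 43 = 3a xor 43 = 79
byte 1: (e9 xor bd) xor 61 = 54 xor 61 = 35
byte 2: (ca xor 8b) xor 69 = 41 xor 69 = 28
byte 3: (ae xor 62) xor 72 = cc xor 72 = be
byte 4: (58 xor 64) xor 6f = 3c xor 6f = 53
byte 5: (bd xor a3) xor 20 = 1e xor 20 = 3e
byte 6: (63 xor 25) xor 73 = 46 xor 73 = 35
byte 7: (5a xor f7) xor 69 = ad xor 69 = c4
byte 8: (19 xor 66) xor 67 = 7f xor 67 = 18
byte 9: (3e xor 8d) xor 6e = b3 xor 6e = dd
byte 10: (c6 xor 88) xor 61 = 4e xor 61 = 2f
byte 11: (10 xor 21) xor 6c = 31 xor 6c = 5d
byte 12: (12 xor 24) xor 20 = 36 xor 20 = 16
byte 13: (f1 xor 21) xor 7a = d0 xor 7a = aa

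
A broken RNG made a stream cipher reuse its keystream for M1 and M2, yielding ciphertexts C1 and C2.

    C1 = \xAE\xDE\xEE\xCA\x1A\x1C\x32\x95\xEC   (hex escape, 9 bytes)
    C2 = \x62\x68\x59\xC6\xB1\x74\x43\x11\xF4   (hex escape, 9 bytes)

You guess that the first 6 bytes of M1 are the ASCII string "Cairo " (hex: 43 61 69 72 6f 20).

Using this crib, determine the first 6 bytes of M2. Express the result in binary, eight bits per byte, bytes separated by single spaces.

10001111 11010111 11011110 01111110 11000100 01001000

First, C1 ⊕ C2 = (M1 ⊕ K) ⊕ (M2 ⊕ K) = M1 ⊕ M2, so the key drops out. Then M2 = (M1 ⊕ M2) ⊕ M1 over the first 6 bytes.
byte 0: (ae XOR 62) XOR 43 = cc XOR 43 = 8f
byte 1: (de XOR 68) XOR 61 = b6 XOR 61 = d7
byte 2: (ee XOR 59) XOR 69 = b7 XOR 69 = de
byte 3: (ca XOR c6) XOR 72 = 0c XOR 72 = 7e
byte 4: (1a XOR b1) XOR 6f = ab XOR 6f = c4
byte 5: (1c XOR 74) XOR 20 = 68 XOR 20 = 48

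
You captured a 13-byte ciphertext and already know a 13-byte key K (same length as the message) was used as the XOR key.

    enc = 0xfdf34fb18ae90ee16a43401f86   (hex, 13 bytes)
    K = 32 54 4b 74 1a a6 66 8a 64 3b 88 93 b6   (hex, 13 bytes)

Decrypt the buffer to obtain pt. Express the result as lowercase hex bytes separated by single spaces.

cf a7 04 c5 90 4f 68 6b 0e 78 c8 8c 30

XOR is its own inverse, so applying the key byte-wise gives the result directly.
byte 0: 11111101 ⊕ 00110010 = 11001111
byte 1: 11110011 ⊕ 01010100 = 10100111
byte 2: 01001111 ⊕ 01001011 = 00000100
byte 3: 10110001 ⊕ 01110100 = 11000101
byte 4: 10001010 ⊕ 00011010 = 10010000
byte 5: 11101001 ⊕ 10100110 = 01001111
byte 6: 00001110 ⊕ 01100110 = 01101000
byte 7: 11100001 ⊕ 10001010 = 01101011
byte 8: 01101010 ⊕ 01100100 = 00001110
byte 9: 01000011 ⊕ 00111011 = 01111000
byte 10: 01000000 ⊕ 10001000 = 11001000
byte 11: 00011111 ⊕ 10010011 = 10001100
byte 12: 10000110 ⊕ 10110110 = 00110000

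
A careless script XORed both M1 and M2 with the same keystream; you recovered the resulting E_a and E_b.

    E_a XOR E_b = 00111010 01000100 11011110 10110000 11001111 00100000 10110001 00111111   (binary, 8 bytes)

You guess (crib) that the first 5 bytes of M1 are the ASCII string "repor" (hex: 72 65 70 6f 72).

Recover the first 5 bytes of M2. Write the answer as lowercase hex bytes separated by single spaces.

48 21 ae df bd

Since E_a ⊕ E_b = M1 ⊕ M2, XORing with the guessed M1 bytes yields the corresponding M2 bytes: M2 = (E_a ⊕ E_b) ⊕ M1.
byte 0:  58 XOR 114 =  72
byte 1:  68 XOR 101 =  33
byte 2: 222 XOR 112 = 174
byte 3: 176 XOR 111 = 223
byte 4: 207 XOR 114 = 189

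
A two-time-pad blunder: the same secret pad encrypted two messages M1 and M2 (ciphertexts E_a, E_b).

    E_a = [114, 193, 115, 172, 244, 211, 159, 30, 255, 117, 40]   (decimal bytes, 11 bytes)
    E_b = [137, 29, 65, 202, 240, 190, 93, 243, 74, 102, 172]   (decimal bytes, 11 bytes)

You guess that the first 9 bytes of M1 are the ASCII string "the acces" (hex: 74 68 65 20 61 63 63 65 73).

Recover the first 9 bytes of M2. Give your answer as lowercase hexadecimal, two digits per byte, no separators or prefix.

First, E_a ⊕ E_b = (M1 ⊕ K) ⊕ (M2 ⊕ K) = M1 ⊕ M2, so the key drops out. Then M2 = (M1 ⊕ M2) ⊕ M1 over the first 9 bytes.
byte 0: (72 ^ 89) ^ 74 = fb ^ 74 = 8f
byte 1: (c1 ^ 1d) ^ 68 = dc ^ 68 = b4
byte 2: (73 ^ 41) ^ 65 = 32 ^ 65 = 57
byte 3: (ac ^ ca) ^ 20 = 66 ^ 20 = 46
byte 4: (f4 ^ f0) ^ 61 = 04 ^ 61 = 65
byte 5: (d3 ^ be) ^ 63 = 6d ^ 63 = 0e
byte 6: (9f ^ 5d) ^ 63 = c2 ^ 63 = a1
byte 7: (1e ^ f3) ^ 65 = ed ^ 65 = 88
byte 8: (ff ^ 4a) ^ 73 = b5 ^ 73 = c6

8fb45746650ea188c6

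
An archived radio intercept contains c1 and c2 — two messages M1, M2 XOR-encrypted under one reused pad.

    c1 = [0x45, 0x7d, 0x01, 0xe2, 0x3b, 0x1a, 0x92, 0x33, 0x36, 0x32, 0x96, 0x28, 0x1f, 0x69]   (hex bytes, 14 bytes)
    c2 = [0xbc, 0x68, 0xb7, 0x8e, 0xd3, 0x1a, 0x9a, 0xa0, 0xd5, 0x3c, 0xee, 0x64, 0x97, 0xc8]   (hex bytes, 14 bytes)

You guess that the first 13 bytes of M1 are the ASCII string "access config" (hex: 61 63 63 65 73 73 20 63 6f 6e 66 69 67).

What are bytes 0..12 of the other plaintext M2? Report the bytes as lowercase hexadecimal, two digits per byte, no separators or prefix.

9876d5099b7328f08c601e25ef

First, c1 ⊕ c2 = (M1 ⊕ K) ⊕ (M2 ⊕ K) = M1 ⊕ M2, so the key drops out. Then M2 = (M1 ⊕ M2) ⊕ M1 over the first 13 bytes.
byte 0: (45 xor bc) xor 61 = f9 xor 61 = 98
byte 1: (7d xor 68) xor 63 = 15 xor 63 = 76
byte 2: (01 xor b7) xor 63 = b6 xor 63 = d5
byte 3: (e2 xor 8e) xor 65 = 6c xor 65 = 09
byte 4: (3b xor d3) xor 73 = e8 xor 73 = 9b
byte 5: (1a xor 1a) xor 73 = 00 xor 73 = 73
byte 6: (92 xor 9a) xor 20 = 08 xor 20 = 28
byte 7: (33 xor a0) xor 63 = 93 xor 63 = f0
byte 8: (36 xor d5) xor 6f = e3 xor 6f = 8c
byte 9: (32 xor 3c) xor 6e = 0e xor 6e = 60
byte 10: (96 xor ee) xor 66 = 78 xor 66 = 1e
byte 11: (28 xor 64) xor 69 = 4c xor 69 = 25
byte 12: (1f xor 97) xor 67 = 88 xor 67 = ef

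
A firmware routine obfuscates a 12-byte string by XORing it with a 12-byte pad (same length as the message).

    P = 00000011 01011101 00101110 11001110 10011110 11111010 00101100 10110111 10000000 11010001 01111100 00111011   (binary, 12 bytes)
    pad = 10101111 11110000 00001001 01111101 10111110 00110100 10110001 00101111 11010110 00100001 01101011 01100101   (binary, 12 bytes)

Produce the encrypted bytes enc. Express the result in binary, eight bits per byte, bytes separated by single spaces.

03 ^ af = ac
5d ^ f0 = ad
2e ^ 09 = 27
ce ^ 7d = b3
9e ^ be = 20
fa ^ 34 = ce
2c ^ b1 = 9d
b7 ^ 2f = 98
80 ^ d6 = 56
d1 ^ 21 = f0
7c ^ 6b = 17
3b ^ 65 = 5e

10101100 10101101 00100111 10110011 00100000 11001110 10011101 10011000 01010110 11110000 00010111 01011110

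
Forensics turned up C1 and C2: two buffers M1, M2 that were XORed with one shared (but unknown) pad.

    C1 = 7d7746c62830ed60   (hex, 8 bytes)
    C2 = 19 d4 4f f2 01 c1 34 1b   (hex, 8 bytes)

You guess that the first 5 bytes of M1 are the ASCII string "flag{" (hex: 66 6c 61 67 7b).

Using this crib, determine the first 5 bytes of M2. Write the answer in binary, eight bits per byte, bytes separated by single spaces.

00000010 11001111 01101000 01010011 01010010

First, C1 ⊕ C2 = (M1 ⊕ K) ⊕ (M2 ⊕ K) = M1 ⊕ M2, so the key drops out. Then M2 = (M1 ⊕ M2) ⊕ M1 over the first 5 bytes.
byte 0: (7d XOR 19) XOR 66 = 64 XOR 66 = 02
byte 1: (77 XOR d4) XOR 6c = a3 XOR 6c = cf
byte 2: (46 XOR 4f) XOR 61 = 09 XOR 61 = 68
byte 3: (c6 XOR f2) XOR 67 = 34 XOR 67 = 53
byte 4: (28 XOR 01) XOR 7b = 29 XOR 7b = 52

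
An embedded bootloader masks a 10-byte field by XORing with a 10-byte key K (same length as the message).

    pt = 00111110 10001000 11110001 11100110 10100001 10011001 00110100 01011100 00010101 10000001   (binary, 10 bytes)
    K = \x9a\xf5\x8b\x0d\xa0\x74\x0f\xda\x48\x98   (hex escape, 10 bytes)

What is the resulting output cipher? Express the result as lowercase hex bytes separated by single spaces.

3e ^ 9a = a4
88 ^ f5 = 7d
f1 ^ 8b = 7a
e6 ^ 0d = eb
a1 ^ a0 = 01
99 ^ 74 = ed
34 ^ 0f = 3b
5c ^ da = 86
15 ^ 48 = 5d
81 ^ 98 = 19

a4 7d 7a eb 01 ed 3b 86 5d 19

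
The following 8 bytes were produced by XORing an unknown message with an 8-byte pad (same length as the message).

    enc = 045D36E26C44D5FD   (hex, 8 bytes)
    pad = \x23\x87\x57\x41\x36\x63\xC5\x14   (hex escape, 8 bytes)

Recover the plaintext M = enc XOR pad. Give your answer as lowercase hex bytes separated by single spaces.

byte 0: 00000100 xor 00100011 = 00100111
byte 1: 01011101 xor 10000111 = 11011010
byte 2: 00110110 xor 01010111 = 01100001
byte 3: 11100010 xor 01000001 = 10100011
byte 4: 01101100 xor 00110110 = 01011010
byte 5: 01000100 xor 01100011 = 00100111
byte 6: 11010101 xor 11000101 = 00010000
byte 7: 11111101 xor 00010100 = 11101001

27 da 61 a3 5a 27 10 e9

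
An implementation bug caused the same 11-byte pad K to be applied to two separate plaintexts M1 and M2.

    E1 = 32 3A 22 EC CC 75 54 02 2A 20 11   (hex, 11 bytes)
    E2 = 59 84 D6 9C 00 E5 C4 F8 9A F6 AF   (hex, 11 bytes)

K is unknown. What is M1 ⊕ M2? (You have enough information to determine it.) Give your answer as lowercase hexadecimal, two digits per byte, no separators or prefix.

6bbef470cc9090fab0d6be

E1 ⊕ E2 = (M1 ⊕ K) ⊕ (M2 ⊕ K) = M1 ⊕ M2 — the shared key cancels under XOR.
32 ^ 59 = 6b
3a ^ 84 = be
22 ^ d6 = f4
ec ^ 9c = 70
cc ^ 00 = cc
75 ^ e5 = 90
54 ^ c4 = 90
02 ^ f8 = fa
2a ^ 9a = b0
20 ^ f6 = d6
11 ^ af = be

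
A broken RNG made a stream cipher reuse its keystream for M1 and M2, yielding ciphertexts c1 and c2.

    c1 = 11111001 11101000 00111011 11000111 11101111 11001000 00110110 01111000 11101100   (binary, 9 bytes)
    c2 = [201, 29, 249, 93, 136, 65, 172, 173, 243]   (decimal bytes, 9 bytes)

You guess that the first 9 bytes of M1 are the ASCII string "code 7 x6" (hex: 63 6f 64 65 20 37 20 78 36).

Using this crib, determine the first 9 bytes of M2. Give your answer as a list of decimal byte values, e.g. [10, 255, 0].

[83, 154, 166, 255, 71, 190, 186, 173, 41]

First, c1 ⊕ c2 = (M1 ⊕ K) ⊕ (M2 ⊕ K) = M1 ⊕ M2, so the key drops out. Then M2 = (M1 ⊕ M2) ⊕ M1 over the first 9 bytes.
byte 0: (f9 XOR c9) XOR 63 = 30 XOR 63 = 53
byte 1: (e8 XOR 1d) XOR 6f = f5 XOR 6f = 9a
byte 2: (3b XOR f9) XOR 64 = c2 XOR 64 = a6
byte 3: (c7 XOR 5d) XOR 65 = 9a XOR 65 = ff
byte 4: (ef XOR 88) XOR 20 = 67 XOR 20 = 47
byte 5: (c8 XOR 41) XOR 37 = 89 XOR 37 = be
byte 6: (36 XOR ac) XOR 20 = 9a XOR 20 = ba
byte 7: (78 XOR ad) XOR 78 = d5 XOR 78 = ad
byte 8: (ec XOR f3) XOR 36 = 1f XOR 36 = 29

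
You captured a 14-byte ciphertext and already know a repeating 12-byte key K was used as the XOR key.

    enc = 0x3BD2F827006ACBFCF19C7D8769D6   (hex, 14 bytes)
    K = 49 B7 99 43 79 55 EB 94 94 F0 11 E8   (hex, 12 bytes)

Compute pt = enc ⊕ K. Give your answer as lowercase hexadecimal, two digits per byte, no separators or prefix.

The 12-byte key repeats, so the effective keystream is 49 b7 99 43 79 55 eb 94 94 f0 11 e8 49 b7.
byte 0: 3b ^ 49 = 72
byte 1: d2 ^ b7 = 65
byte 2: f8 ^ 99 = 61
byte 3: 27 ^ 43 = 64
byte 4: 00 ^ 79 = 79
byte 5: 6a ^ 55 = 3f
byte 6: cb ^ eb = 20
byte 7: fc ^ 94 = 68
byte 8: f1 ^ 94 = 65
byte 9: 9c ^ f0 = 6c
byte 10: 7d ^ 11 = 6c
byte 11: 87 ^ e8 = 6f
byte 12: 69 ^ 49 = 20
byte 13: d6 ^ b7 = 61

72656164793f2068656c6c6f2061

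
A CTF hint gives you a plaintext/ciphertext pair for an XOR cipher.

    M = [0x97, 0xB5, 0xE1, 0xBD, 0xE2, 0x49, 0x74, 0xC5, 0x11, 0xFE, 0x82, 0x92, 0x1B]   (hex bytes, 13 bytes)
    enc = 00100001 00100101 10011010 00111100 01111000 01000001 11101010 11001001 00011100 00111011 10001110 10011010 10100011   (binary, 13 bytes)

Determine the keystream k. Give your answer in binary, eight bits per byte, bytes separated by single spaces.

10110110 10010000 01111011 10000001 10011010 00001000 10011110 00001100 00001101 11000101 00001100 00001000 10111000

Since enc = M ⊕ k, XORing both sides with M gives k = M ⊕ enc.
151 ^  33 = 182
181 ^  37 = 144
225 ^ 154 = 123
189 ^  60 = 129
226 ^ 120 = 154
 73 ^  65 =   8
116 ^ 234 = 158
197 ^ 201 =  12
 17 ^  28 =  13
254 ^  59 = 197
130 ^ 142 =  12
146 ^ 154 =   8
 27 ^ 163 = 184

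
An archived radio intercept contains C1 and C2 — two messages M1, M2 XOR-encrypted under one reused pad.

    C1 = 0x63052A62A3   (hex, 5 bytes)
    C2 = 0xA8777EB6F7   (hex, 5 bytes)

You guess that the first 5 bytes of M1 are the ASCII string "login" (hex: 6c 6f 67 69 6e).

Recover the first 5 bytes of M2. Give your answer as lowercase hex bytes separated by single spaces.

First, C1 ⊕ C2 = (M1 ⊕ K) ⊕ (M2 ⊕ K) = M1 ⊕ M2, so the key drops out. Then M2 = (M1 ⊕ M2) ⊕ M1 over the first 5 bytes.
byte 0: (63 XOR a8) XOR 6c = cb XOR 6c = a7
byte 1: (05 XOR 77) XOR 6f = 72 XOR 6f = 1d
byte 2: (2a XOR 7e) XOR 67 = 54 XOR 67 = 33
byte 3: (62 XOR b6) XOR 69 = d4 XOR 69 = bd
byte 4: (a3 XOR f7) XOR 6e = 54 XOR 6e = 3a

a7 1d 33 bd 3a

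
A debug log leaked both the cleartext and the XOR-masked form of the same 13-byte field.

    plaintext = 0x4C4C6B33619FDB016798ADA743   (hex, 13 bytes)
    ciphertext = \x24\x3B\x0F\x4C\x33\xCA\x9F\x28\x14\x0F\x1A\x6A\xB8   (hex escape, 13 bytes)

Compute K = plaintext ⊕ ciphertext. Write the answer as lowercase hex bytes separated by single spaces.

68 77 64 7f 52 55 44 29 73 97 b7 cd fb

Since ciphertext = plaintext ⊕ K, XORing both sides with plaintext gives K = plaintext ⊕ ciphertext.
 76 ^  36 = 104
 76 ^  59 = 119
107 ^  15 = 100
 51 ^  76 = 127
 97 ^  51 =  82
159 ^ 202 =  85
219 ^ 159 =  68
  1 ^  40 =  41
103 ^  20 = 115
152 ^  15 = 151
173 ^  26 = 183
167 ^ 106 = 205
 67 ^ 184 = 251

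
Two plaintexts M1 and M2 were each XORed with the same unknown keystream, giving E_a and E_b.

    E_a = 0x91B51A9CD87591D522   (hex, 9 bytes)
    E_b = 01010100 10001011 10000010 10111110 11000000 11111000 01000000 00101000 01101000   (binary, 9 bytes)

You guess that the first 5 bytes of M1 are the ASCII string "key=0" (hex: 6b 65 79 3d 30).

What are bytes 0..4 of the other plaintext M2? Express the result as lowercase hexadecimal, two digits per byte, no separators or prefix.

First, E_a ⊕ E_b = (M1 ⊕ K) ⊕ (M2 ⊕ K) = M1 ⊕ M2, so the key drops out. Then M2 = (M1 ⊕ M2) ⊕ M1 over the first 5 bytes.
byte 0: (91 XOR 54) XOR 6b = c5 XOR 6b = ae
byte 1: (b5 XOR 8b) XOR 65 = 3e XOR 65 = 5b
byte 2: (1a XOR 82) XOR 79 = 98 XOR 79 = e1
byte 3: (9c XOR be) XOR 3d = 22 XOR 3d = 1f
byte 4: (d8 XOR c0) XOR 30 = 18 XOR 30 = 28

ae5be11f28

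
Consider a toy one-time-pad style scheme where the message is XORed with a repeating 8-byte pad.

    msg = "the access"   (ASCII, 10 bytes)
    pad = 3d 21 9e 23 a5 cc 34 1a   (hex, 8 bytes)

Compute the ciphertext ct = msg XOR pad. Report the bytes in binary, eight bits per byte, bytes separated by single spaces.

01001001 01001001 11111011 00000011 11000100 10101111 01010111 01111111 01001110 01010010

The 8-byte key repeats, so the effective keystream is 3d 21 9e 23 a5 cc 34 1a 3d 21.
byte 0: 01110100 ⊕ 00111101 = 01001001
byte 1: 01101000 ⊕ 00100001 = 01001001
byte 2: 01100101 ⊕ 10011110 = 11111011
byte 3: 00100000 ⊕ 00100011 = 00000011
byte 4: 01100001 ⊕ 10100101 = 11000100
byte 5: 01100011 ⊕ 11001100 = 10101111
byte 6: 01100011 ⊕ 00110100 = 01010111
byte 7: 01100101 ⊕ 00011010 = 01111111
byte 8: 01110011 ⊕ 00111101 = 01001110
byte 9: 01110011 ⊕ 00100001 = 01010010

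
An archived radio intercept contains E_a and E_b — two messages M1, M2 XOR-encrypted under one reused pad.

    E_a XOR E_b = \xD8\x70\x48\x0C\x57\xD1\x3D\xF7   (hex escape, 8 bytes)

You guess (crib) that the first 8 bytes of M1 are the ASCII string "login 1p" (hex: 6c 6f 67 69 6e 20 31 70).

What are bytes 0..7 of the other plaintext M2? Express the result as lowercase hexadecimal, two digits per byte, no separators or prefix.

b41f2f6539f10c87

Since E_a ⊕ E_b = M1 ⊕ M2, XORing with the guessed M1 bytes yields the corresponding M2 bytes: M2 = (E_a ⊕ E_b) ⊕ M1.
11011000 xor 01101100 = 10110100
01110000 xor 01101111 = 00011111
01001000 xor 01100111 = 00101111
00001100 xor 01101001 = 01100101
01010111 xor 01101110 = 00111001
11010001 xor 00100000 = 11110001
00111101 xor 00110001 = 00001100
11110111 xor 01110000 = 10000111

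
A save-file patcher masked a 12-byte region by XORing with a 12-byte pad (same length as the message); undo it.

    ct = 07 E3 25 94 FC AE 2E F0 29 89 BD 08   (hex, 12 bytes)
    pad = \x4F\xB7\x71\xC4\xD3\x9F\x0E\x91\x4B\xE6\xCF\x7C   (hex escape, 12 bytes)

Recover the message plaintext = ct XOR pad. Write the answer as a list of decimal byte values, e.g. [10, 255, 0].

07 ^ 4f = 48
e3 ^ b7 = 54
25 ^ 71 = 54
94 ^ c4 = 50
fc ^ d3 = 2f
ae ^ 9f = 31
2e ^ 0e = 20
f0 ^ 91 = 61
29 ^ 4b = 62
89 ^ e6 = 6f
bd ^ cf = 72
08 ^ 7c = 74

[72, 84, 84, 80, 47, 49, 32, 97, 98, 111, 114, 116]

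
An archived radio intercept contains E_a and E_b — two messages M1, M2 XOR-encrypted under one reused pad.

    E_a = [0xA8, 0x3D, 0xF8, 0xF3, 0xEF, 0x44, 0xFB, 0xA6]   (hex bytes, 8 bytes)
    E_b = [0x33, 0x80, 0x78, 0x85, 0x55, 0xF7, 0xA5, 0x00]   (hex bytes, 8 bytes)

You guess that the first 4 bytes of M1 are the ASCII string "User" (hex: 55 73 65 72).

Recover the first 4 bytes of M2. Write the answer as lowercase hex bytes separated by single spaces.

First, E_a ⊕ E_b = (M1 ⊕ K) ⊕ (M2 ⊕ K) = M1 ⊕ M2, so the key drops out. Then M2 = (M1 ⊕ M2) ⊕ M1 over the first 4 bytes.
byte 0: (a8 xor 33) xor 55 = 9b xor 55 = ce
byte 1: (3d xor 80) xor 73 = bd xor 73 = ce
byte 2: (f8 xor 78) xor 65 = 80 xor 65 = e5
byte 3: (f3 xor 85) xor 72 = 76 xor 72 = 04

ce ce e5 04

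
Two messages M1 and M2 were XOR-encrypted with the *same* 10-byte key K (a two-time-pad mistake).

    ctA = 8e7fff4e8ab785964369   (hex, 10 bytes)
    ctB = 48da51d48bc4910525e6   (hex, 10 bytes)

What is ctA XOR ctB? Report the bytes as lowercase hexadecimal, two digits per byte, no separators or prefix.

ctA ⊕ ctB = (M1 ⊕ K) ⊕ (M2 ⊕ K) = M1 ⊕ M2 — the shared key cancels under XOR.
142 XOR  72 = 198
127 XOR 218 = 165
255 XOR  81 = 174
 78 XOR 212 = 154
138 XOR 139 =   1
183 XOR 196 = 115
133 XOR 145 =  20
150 XOR   5 = 147
 67 XOR  37 = 102
105 XOR 230 = 143

c6a5ae9a01731493668f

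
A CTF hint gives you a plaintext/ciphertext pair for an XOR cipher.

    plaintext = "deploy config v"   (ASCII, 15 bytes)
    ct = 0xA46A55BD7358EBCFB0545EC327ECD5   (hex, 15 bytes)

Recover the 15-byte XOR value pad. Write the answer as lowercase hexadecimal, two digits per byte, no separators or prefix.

Since ct = plaintext ⊕ pad, XORing both sides with plaintext gives pad = plaintext ⊕ ct.
64 xor a4 = c0
65 xor 6a = 0f
70 xor 55 = 25
6c xor bd = d1
6f xor 73 = 1c
79 xor 58 = 21
20 xor eb = cb
63 xor cf = ac
6f xor b0 = df
6e xor 54 = 3a
66 xor 5e = 38
69 xor c3 = aa
67 xor 27 = 40
20 xor ec = cc
76 xor d5 = a3

c00f25d11c21cbacdf3a38aa40cca3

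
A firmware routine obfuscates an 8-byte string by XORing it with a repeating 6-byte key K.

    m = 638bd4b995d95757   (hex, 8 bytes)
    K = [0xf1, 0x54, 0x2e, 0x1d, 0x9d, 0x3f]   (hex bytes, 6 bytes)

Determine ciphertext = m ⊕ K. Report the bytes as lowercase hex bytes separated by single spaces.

The 6-byte key repeats, so the effective keystream is f1 54 2e 1d 9d 3f f1 54.
byte 0: 63 ⊕ f1 = 92
byte 1: 8b ⊕ 54 = df
byte 2: d4 ⊕ 2e = fa
byte 3: b9 ⊕ 1d = a4
byte 4: 95 ⊕ 9d = 08
byte 5: d9 ⊕ 3f = e6
byte 6: 57 ⊕ f1 = a6
byte 7: 57 ⊕ 54 = 03

92 df fa a4 08 e6 a6 03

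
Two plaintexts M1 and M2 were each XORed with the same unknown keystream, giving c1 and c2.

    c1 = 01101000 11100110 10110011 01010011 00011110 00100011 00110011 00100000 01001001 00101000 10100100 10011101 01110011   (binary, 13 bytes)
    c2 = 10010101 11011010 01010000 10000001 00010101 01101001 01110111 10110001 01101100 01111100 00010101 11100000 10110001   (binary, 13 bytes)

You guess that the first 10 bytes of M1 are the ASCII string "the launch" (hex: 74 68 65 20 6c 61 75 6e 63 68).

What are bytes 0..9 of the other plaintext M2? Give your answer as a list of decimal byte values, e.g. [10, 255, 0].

[137, 84, 134, 242, 103, 43, 49, 255, 70, 60]

First, c1 ⊕ c2 = (M1 ⊕ K) ⊕ (M2 ⊕ K) = M1 ⊕ M2, so the key drops out. Then M2 = (M1 ⊕ M2) ⊕ M1 over the first 10 bytes.
byte 0: (68 XOR 95) XOR 74 = fd XOR 74 = 89
byte 1: (e6 XOR da) XOR 68 = 3c XOR 68 = 54
byte 2: (b3 XOR 50) XOR 65 = e3 XOR 65 = 86
byte 3: (53 XOR 81) XOR 20 = d2 XOR 20 = f2
byte 4: (1e XOR 15) XOR 6c = 0b XOR 6c = 67
byte 5: (23 XOR 69) XOR 61 = 4a XOR 61 = 2b
byte 6: (33 XOR 77) XOR 75 = 44 XOR 75 = 31
byte 7: (20 XOR b1) XOR 6e = 91 XOR 6e = ff
byte 8: (49 XOR 6c) XOR 63 = 25 XOR 63 = 46
byte 9: (28 XOR 7c) XOR 68 = 54 XOR 68 = 3c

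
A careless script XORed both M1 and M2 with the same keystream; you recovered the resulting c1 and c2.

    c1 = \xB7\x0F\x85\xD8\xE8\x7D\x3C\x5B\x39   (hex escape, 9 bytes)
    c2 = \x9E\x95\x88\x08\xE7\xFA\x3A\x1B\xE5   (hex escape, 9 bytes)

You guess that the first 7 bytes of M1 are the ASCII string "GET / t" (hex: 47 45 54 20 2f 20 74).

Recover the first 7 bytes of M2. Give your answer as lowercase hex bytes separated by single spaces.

6e df 59 f0 20 a7 72

First, c1 ⊕ c2 = (M1 ⊕ K) ⊕ (M2 ⊕ K) = M1 ⊕ M2, so the key drops out. Then M2 = (M1 ⊕ M2) ⊕ M1 over the first 7 bytes.
byte 0: (b7 XOR 9e) XOR 47 = 29 XOR 47 = 6e
byte 1: (0f XOR 95) XOR 45 = 9a XOR 45 = df
byte 2: (85 XOR 88) XOR 54 = 0d XOR 54 = 59
byte 3: (d8 XOR 08) XOR 20 = d0 XOR 20 = f0
byte 4: (e8 XOR e7) XOR 2f = 0f XOR 2f = 20
byte 5: (7d XOR fa) XOR 20 = 87 XOR 20 = a7
byte 6: (3c XOR 3a) XOR 74 = 06 XOR 74 = 72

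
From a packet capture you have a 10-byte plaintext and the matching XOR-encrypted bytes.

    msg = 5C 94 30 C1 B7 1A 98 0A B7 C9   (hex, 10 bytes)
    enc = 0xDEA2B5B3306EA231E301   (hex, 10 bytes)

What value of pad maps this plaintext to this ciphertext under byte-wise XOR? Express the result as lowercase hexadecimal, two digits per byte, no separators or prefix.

Since enc = msg ⊕ pad, XORing both sides with msg gives pad = msg ⊕ enc.
5c ⊕ de = 82
94 ⊕ a2 = 36
30 ⊕ b5 = 85
c1 ⊕ b3 = 72
b7 ⊕ 30 = 87
1a ⊕ 6e = 74
98 ⊕ a2 = 3a
0a ⊕ 31 = 3b
b7 ⊕ e3 = 54
c9 ⊕ 01 = c8

8236857287743a3b54c8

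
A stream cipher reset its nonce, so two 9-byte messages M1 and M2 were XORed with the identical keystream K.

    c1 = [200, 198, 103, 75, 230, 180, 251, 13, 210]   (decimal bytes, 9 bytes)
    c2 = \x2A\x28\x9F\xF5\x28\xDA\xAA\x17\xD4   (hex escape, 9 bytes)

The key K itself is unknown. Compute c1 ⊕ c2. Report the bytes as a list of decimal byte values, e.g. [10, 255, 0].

c1 ⊕ c2 = (M1 ⊕ K) ⊕ (M2 ⊕ K) = M1 ⊕ M2 — the shared key cancels under XOR.
c8 XOR 2a = e2
c6 XOR 28 = ee
67 XOR 9f = f8
4b XOR f5 = be
e6 XOR 28 = ce
b4 XOR da = 6e
fb XOR aa = 51
0d XOR 17 = 1a
d2 XOR d4 = 06

[226, 238, 248, 190, 206, 110, 81, 26, 6]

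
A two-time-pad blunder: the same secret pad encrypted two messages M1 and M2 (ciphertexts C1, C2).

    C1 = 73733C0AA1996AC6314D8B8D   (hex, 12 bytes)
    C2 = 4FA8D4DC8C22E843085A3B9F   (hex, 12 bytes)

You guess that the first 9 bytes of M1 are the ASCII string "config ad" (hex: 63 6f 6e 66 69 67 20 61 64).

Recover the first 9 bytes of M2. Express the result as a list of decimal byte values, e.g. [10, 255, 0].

[95, 180, 134, 176, 68, 220, 162, 228, 93]

First, C1 ⊕ C2 = (M1 ⊕ K) ⊕ (M2 ⊕ K) = M1 ⊕ M2, so the key drops out. Then M2 = (M1 ⊕ M2) ⊕ M1 over the first 9 bytes.
byte 0: (73 ⊕ 4f) ⊕ 63 = 3c ⊕ 63 = 5f
byte 1: (73 ⊕ a8) ⊕ 6f = db ⊕ 6f = b4
byte 2: (3c ⊕ d4) ⊕ 6e = e8 ⊕ 6e = 86
byte 3: (0a ⊕ dc) ⊕ 66 = d6 ⊕ 66 = b0
byte 4: (a1 ⊕ 8c) ⊕ 69 = 2d ⊕ 69 = 44
byte 5: (99 ⊕ 22) ⊕ 67 = bb ⊕ 67 = dc
byte 6: (6a ⊕ e8) ⊕ 20 = 82 ⊕ 20 = a2
byte 7: (c6 ⊕ 43) ⊕ 61 = 85 ⊕ 61 = e4
byte 8: (31 ⊕ 08) ⊕ 64 = 39 ⊕ 64 = 5d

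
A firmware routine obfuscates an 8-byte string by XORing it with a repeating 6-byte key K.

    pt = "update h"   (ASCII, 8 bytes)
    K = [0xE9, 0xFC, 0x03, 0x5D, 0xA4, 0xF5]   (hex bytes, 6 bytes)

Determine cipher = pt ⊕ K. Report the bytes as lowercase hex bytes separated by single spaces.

9c 8c 67 3c d0 90 c9 94

The 6-byte key repeats, so the effective keystream is e9 fc 03 5d a4 f5 e9 fc.
byte 0: 75 ^ e9 = 9c
byte 1: 70 ^ fc = 8c
byte 2: 64 ^ 03 = 67
byte 3: 61 ^ 5d = 3c
byte 4: 74 ^ a4 = d0
byte 5: 65 ^ f5 = 90
byte 6: 20 ^ e9 = c9
byte 7: 68 ^ fc = 94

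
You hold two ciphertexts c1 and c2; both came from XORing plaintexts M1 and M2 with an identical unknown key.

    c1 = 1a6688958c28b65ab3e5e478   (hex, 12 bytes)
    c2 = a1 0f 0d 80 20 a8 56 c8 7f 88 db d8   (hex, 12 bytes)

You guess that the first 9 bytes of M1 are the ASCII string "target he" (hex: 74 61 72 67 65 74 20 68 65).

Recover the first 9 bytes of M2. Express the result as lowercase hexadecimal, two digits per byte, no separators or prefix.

cf08f772c9f4c0faa9

First, c1 ⊕ c2 = (M1 ⊕ K) ⊕ (M2 ⊕ K) = M1 ⊕ M2, so the key drops out. Then M2 = (M1 ⊕ M2) ⊕ M1 over the first 9 bytes.
byte 0: (1a ^ a1) ^ 74 = bb ^ 74 = cf
byte 1: (66 ^ 0f) ^ 61 = 69 ^ 61 = 08
byte 2: (88 ^ 0d) ^ 72 = 85 ^ 72 = f7
byte 3: (95 ^ 80) ^ 67 = 15 ^ 67 = 72
byte 4: (8c ^ 20) ^ 65 = ac ^ 65 = c9
byte 5: (28 ^ a8) ^ 74 = 80 ^ 74 = f4
byte 6: (b6 ^ 56) ^ 20 = e0 ^ 20 = c0
byte 7: (5a ^ c8) ^ 68 = 92 ^ 68 = fa
byte 8: (b3 ^ 7f) ^ 65 = cc ^ 65 = a9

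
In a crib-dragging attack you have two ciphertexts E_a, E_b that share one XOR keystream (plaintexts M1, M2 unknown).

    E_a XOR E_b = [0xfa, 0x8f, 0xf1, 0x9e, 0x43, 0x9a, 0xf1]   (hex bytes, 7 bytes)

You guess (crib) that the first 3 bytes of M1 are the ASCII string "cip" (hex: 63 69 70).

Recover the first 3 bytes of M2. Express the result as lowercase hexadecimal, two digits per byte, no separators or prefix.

Since E_a ⊕ E_b = M1 ⊕ M2, XORing with the guessed M1 bytes yields the corresponding M2 bytes: M2 = (E_a ⊕ E_b) ⊕ M1.
fa xor 63 = 99
8f xor 69 = e6
f1 xor 70 = 81

99e681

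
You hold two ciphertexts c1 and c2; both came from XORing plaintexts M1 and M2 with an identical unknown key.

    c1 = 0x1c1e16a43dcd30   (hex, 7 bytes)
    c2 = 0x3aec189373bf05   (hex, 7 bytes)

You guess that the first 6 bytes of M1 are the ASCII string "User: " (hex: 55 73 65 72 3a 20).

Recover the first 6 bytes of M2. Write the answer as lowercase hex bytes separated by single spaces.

First, c1 ⊕ c2 = (M1 ⊕ K) ⊕ (M2 ⊕ K) = M1 ⊕ M2, so the key drops out. Then M2 = (M1 ⊕ M2) ⊕ M1 over the first 6 bytes.
byte 0: (1c ^ 3a) ^ 55 = 26 ^ 55 = 73
byte 1: (1e ^ ec) ^ 73 = f2 ^ 73 = 81
byte 2: (16 ^ 18) ^ 65 = 0e ^ 65 = 6b
byte 3: (a4 ^ 93) ^ 72 = 37 ^ 72 = 45
byte 4: (3d ^ 73) ^ 3a = 4e ^ 3a = 74
byte 5: (cd ^ bf) ^ 20 = 72 ^ 20 = 52

73 81 6b 45 74 52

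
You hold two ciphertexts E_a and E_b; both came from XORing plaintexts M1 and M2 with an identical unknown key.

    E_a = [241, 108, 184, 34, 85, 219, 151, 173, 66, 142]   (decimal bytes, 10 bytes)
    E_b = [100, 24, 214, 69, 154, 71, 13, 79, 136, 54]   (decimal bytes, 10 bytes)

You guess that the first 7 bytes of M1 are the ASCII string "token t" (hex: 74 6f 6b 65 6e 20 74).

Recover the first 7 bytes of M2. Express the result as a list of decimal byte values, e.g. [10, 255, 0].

[225, 27, 5, 2, 161, 188, 238]

First, E_a ⊕ E_b = (M1 ⊕ K) ⊕ (M2 ⊕ K) = M1 ⊕ M2, so the key drops out. Then M2 = (M1 ⊕ M2) ⊕ M1 over the first 7 bytes.
byte 0: (f1 ⊕ 64) ⊕ 74 = 95 ⊕ 74 = e1
byte 1: (6c ⊕ 18) ⊕ 6f = 74 ⊕ 6f = 1b
byte 2: (b8 ⊕ d6) ⊕ 6b = 6e ⊕ 6b = 05
byte 3: (22 ⊕ 45) ⊕ 65 = 67 ⊕ 65 = 02
byte 4: (55 ⊕ 9a) ⊕ 6e = cf ⊕ 6e = a1
byte 5: (db ⊕ 47) ⊕ 20 = 9c ⊕ 20 = bc
byte 6: (97 ⊕ 0d) ⊕ 74 = 9a ⊕ 74 = ee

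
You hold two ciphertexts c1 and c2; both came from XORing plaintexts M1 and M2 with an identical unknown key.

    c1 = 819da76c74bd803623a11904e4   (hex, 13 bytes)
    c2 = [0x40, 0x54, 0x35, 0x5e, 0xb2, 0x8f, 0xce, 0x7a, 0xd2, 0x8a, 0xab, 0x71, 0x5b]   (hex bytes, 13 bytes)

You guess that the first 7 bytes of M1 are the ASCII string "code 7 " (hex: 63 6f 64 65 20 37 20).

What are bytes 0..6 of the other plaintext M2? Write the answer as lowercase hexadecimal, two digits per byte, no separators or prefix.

First, c1 ⊕ c2 = (M1 ⊕ K) ⊕ (M2 ⊕ K) = M1 ⊕ M2, so the key drops out. Then M2 = (M1 ⊕ M2) ⊕ M1 over the first 7 bytes.
byte 0: (81 ^ 40) ^ 63 = c1 ^ 63 = a2
byte 1: (9d ^ 54) ^ 6f = c9 ^ 6f = a6
byte 2: (a7 ^ 35) ^ 64 = 92 ^ 64 = f6
byte 3: (6c ^ 5e) ^ 65 = 32 ^ 65 = 57
byte 4: (74 ^ b2) ^ 20 = c6 ^ 20 = e6
byte 5: (bd ^ 8f) ^ 37 = 32 ^ 37 = 05
byte 6: (80 ^ ce) ^ 20 = 4e ^ 20 = 6e

a2a6f657e6056e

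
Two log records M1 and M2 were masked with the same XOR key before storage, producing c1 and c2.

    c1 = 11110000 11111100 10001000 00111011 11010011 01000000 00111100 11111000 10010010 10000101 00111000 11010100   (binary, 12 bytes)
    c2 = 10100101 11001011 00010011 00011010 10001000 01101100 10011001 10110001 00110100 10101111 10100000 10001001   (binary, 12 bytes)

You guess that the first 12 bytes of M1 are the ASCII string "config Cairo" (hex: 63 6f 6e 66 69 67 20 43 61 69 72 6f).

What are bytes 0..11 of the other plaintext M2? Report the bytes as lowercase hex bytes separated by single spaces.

First, c1 ⊕ c2 = (M1 ⊕ K) ⊕ (M2 ⊕ K) = M1 ⊕ M2, so the key drops out. Then M2 = (M1 ⊕ M2) ⊕ M1 over the first 12 bytes.
byte 0: (f0 XOR a5) XOR 63 = 55 XOR 63 = 36
byte 1: (fc XOR cb) XOR 6f = 37 XOR 6f = 58
byte 2: (88 XOR 13) XOR 6e = 9b XOR 6e = f5
byte 3: (3b XOR 1a) XOR 66 = 21 XOR 66 = 47
byte 4: (d3 XOR 88) XOR 69 = 5b XOR 69 = 32
byte 5: (40 XOR 6c) XOR 67 = 2c XOR 67 = 4b
byte 6: (3c XOR 99) XOR 20 = a5 XOR 20 = 85
byte 7: (f8 XOR b1) XOR 43 = 49 XOR 43 = 0a
byte 8: (92 XOR 34) XOR 61 = a6 XOR 61 = c7
byte 9: (85 XOR af) XOR 69 = 2a XOR 69 = 43
byte 10: (38 XOR a0) XOR 72 = 98 XOR 72 = ea
byte 11: (d4 XOR 89) XOR 6f = 5d XOR 6f = 32

36 58 f5 47 32 4b 85 0a c7 43 ea 32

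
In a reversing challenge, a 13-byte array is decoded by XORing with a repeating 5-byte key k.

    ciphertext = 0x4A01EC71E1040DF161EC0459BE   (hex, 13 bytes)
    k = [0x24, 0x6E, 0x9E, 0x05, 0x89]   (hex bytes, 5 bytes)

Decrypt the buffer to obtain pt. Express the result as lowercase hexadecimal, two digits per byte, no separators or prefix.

6e6f72746820636f6465203720

The 5-byte key repeats, so the effective keystream is 24 6e 9e 05 89 24 6e 9e 05 89 24 6e 9e.
byte 0: 4a XOR 24 = 6e
byte 1: 01 XOR 6e = 6f
byte 2: ec XOR 9e = 72
byte 3: 71 XOR 05 = 74
byte 4: e1 XOR 89 = 68
byte 5: 04 XOR 24 = 20
byte 6: 0d XOR 6e = 63
byte 7: f1 XOR 9e = 6f
byte 8: 61 XOR 05 = 64
byte 9: ec XOR 89 = 65
byte 10: 04 XOR 24 = 20
byte 11: 59 XOR 6e = 37
byte 12: be XOR 9e = 20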